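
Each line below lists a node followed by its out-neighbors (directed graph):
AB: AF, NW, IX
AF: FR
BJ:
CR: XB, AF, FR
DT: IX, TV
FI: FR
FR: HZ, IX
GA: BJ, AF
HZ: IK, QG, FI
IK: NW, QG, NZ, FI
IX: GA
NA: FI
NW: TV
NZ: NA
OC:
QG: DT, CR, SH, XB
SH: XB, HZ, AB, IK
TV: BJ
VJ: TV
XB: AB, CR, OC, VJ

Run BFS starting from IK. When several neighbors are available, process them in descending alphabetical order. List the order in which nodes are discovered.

Visit IK; enqueue QG, NZ, NW, FI → queue [QG, NZ, NW, FI]
Visit QG; enqueue XB, SH, DT, CR → queue [NZ, NW, FI, XB, SH, DT, CR]
Visit NZ; enqueue NA → queue [NW, FI, XB, SH, DT, CR, NA]
Visit NW; enqueue TV → queue [FI, XB, SH, DT, CR, NA, TV]
Visit FI; enqueue FR → queue [XB, SH, DT, CR, NA, TV, FR]
Visit XB; enqueue VJ, OC, AB → queue [SH, DT, CR, NA, TV, FR, VJ, OC, AB]
Visit SH; enqueue HZ → queue [DT, CR, NA, TV, FR, VJ, OC, AB, HZ]
Visit DT; enqueue IX → queue [CR, NA, TV, FR, VJ, OC, AB, HZ, IX]
Visit CR; enqueue AF → queue [NA, TV, FR, VJ, OC, AB, HZ, IX, AF]
Visit NA → queue [TV, FR, VJ, OC, AB, HZ, IX, AF]
Visit TV; enqueue BJ → queue [FR, VJ, OC, AB, HZ, IX, AF, BJ]
Visit FR → queue [VJ, OC, AB, HZ, IX, AF, BJ]
Visit VJ → queue [OC, AB, HZ, IX, AF, BJ]
Visit OC → queue [AB, HZ, IX, AF, BJ]
Visit AB → queue [HZ, IX, AF, BJ]
Visit HZ → queue [IX, AF, BJ]
Visit IX; enqueue GA → queue [AF, BJ, GA]
Visit AF → queue [BJ, GA]
Visit BJ → queue [GA]
Visit GA → queue []

IK QG NZ NW FI XB SH DT CR NA TV FR VJ OC AB HZ IX AF BJ GA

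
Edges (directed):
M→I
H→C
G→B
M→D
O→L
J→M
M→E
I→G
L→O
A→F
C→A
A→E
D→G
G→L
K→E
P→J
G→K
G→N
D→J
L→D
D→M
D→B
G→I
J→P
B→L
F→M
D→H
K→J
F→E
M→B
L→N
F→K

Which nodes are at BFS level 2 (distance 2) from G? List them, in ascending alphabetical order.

D, E, J, O

Level 0: G
Level 1: B, I, K, L, N
Level 2: D, E, J, O
Level 3: H, M, P
Level 4: C
Level 5: A
Level 6: F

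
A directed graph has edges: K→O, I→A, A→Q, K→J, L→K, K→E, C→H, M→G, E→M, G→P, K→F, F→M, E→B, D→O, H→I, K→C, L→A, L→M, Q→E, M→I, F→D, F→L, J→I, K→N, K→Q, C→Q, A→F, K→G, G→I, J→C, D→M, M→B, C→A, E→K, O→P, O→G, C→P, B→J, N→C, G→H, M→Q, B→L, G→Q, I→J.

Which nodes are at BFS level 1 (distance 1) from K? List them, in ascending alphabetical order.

Level 0: K
Level 1: C, E, F, G, J, N, O, Q
Level 2: A, B, D, H, I, L, M, P

C, E, F, G, J, N, O, Q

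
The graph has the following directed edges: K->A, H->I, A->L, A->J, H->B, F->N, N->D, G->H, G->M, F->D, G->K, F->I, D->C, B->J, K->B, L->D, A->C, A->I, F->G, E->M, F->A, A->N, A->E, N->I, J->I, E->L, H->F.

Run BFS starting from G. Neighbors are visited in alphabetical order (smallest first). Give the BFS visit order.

G, H, K, M, B, F, I, A, J, D, N, C, E, L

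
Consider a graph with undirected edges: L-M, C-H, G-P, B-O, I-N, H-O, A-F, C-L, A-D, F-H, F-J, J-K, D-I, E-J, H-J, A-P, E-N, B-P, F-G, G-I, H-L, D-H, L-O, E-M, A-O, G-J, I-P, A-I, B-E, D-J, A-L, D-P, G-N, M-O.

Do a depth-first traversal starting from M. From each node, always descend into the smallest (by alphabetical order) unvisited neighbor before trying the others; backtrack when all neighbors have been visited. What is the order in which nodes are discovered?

M E B O A D H C L F G I N P J K

Visit M
M → E
E → B
B → O
O → A
A → D
D → H
H → C
C → L
H → F
F → G
G → I
I → N
I → P
G → J
J → K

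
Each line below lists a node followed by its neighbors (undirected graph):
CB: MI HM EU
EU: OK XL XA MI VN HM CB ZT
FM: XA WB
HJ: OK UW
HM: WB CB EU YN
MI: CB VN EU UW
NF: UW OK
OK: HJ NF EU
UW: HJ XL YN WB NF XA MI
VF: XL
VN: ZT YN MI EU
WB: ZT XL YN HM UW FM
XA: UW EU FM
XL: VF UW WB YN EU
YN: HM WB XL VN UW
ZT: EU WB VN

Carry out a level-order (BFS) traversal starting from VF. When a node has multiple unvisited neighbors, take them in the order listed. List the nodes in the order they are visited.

VF, XL, UW, WB, YN, EU, HJ, NF, XA, MI, ZT, HM, FM, VN, OK, CB

Visit VF; enqueue XL → queue [XL]
Visit XL; enqueue UW, WB, YN, EU → queue [UW, WB, YN, EU]
Visit UW; enqueue HJ, NF, XA, MI → queue [WB, YN, EU, HJ, NF, XA, MI]
Visit WB; enqueue ZT, HM, FM → queue [YN, EU, HJ, NF, XA, MI, ZT, HM, FM]
Visit YN; enqueue VN → queue [EU, HJ, NF, XA, MI, ZT, HM, FM, VN]
Visit EU; enqueue OK, CB → queue [HJ, NF, XA, MI, ZT, HM, FM, VN, OK, CB]
Visit HJ → queue [NF, XA, MI, ZT, HM, FM, VN, OK, CB]
Visit NF → queue [XA, MI, ZT, HM, FM, VN, OK, CB]
Visit XA → queue [MI, ZT, HM, FM, VN, OK, CB]
Visit MI → queue [ZT, HM, FM, VN, OK, CB]
Visit ZT → queue [HM, FM, VN, OK, CB]
Visit HM → queue [FM, VN, OK, CB]
Visit FM → queue [VN, OK, CB]
Visit VN → queue [OK, CB]
Visit OK → queue [CB]
Visit CB → queue []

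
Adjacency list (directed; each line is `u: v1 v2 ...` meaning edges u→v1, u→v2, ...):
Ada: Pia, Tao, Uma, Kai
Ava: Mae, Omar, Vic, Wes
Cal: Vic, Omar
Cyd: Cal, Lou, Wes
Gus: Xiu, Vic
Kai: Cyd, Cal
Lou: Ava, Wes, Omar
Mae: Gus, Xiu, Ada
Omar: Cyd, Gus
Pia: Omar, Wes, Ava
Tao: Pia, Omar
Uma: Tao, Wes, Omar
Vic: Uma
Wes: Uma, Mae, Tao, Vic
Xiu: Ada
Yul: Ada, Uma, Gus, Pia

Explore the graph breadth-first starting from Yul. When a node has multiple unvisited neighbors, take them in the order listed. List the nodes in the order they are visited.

Yul Ada Uma Gus Pia Tao Kai Wes Omar Xiu Vic Ava Cyd Cal Mae Lou

Visit Yul; enqueue Ada, Uma, Gus, Pia → queue [Ada, Uma, Gus, Pia]
Visit Ada; enqueue Tao, Kai → queue [Uma, Gus, Pia, Tao, Kai]
Visit Uma; enqueue Wes, Omar → queue [Gus, Pia, Tao, Kai, Wes, Omar]
Visit Gus; enqueue Xiu, Vic → queue [Pia, Tao, Kai, Wes, Omar, Xiu, Vic]
Visit Pia; enqueue Ava → queue [Tao, Kai, Wes, Omar, Xiu, Vic, Ava]
Visit Tao → queue [Kai, Wes, Omar, Xiu, Vic, Ava]
Visit Kai; enqueue Cyd, Cal → queue [Wes, Omar, Xiu, Vic, Ava, Cyd, Cal]
Visit Wes; enqueue Mae → queue [Omar, Xiu, Vic, Ava, Cyd, Cal, Mae]
Visit Omar → queue [Xiu, Vic, Ava, Cyd, Cal, Mae]
Visit Xiu → queue [Vic, Ava, Cyd, Cal, Mae]
Visit Vic → queue [Ava, Cyd, Cal, Mae]
Visit Ava → queue [Cyd, Cal, Mae]
Visit Cyd; enqueue Lou → queue [Cal, Mae, Lou]
Visit Cal → queue [Mae, Lou]
Visit Mae → queue [Lou]
Visit Lou → queue []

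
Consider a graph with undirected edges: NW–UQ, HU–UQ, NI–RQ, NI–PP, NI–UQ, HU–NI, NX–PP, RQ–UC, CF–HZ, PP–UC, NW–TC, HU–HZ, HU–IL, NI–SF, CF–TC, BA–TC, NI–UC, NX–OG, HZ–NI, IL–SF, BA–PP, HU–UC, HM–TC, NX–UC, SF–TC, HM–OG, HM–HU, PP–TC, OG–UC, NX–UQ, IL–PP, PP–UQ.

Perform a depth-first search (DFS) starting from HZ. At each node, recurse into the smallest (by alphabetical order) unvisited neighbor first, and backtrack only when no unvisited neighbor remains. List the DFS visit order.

HZ CF TC BA PP IL HU HM OG NX UC NI RQ SF UQ NW

Visit HZ
HZ → CF
CF → TC
TC → BA
BA → PP
PP → IL
IL → HU
HU → HM
HM → OG
OG → NX
NX → UC
UC → NI
NI → RQ
NI → SF
NI → UQ
UQ → NW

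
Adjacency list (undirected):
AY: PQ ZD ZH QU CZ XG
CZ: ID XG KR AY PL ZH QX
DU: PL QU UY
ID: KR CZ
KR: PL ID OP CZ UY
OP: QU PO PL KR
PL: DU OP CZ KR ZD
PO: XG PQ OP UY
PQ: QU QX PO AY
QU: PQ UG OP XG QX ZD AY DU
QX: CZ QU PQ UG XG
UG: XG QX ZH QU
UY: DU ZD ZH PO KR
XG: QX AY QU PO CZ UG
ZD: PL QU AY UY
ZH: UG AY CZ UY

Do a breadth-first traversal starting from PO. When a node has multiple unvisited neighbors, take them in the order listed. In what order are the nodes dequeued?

PO → XG → PQ → OP → UY → QX → AY → QU → CZ → UG → PL → KR → DU → ZD → ZH → ID

Visit PO; enqueue XG, PQ, OP, UY → queue [XG, PQ, OP, UY]
Visit XG; enqueue QX, AY, QU, CZ, UG → queue [PQ, OP, UY, QX, AY, QU, CZ, UG]
Visit PQ → queue [OP, UY, QX, AY, QU, CZ, UG]
Visit OP; enqueue PL, KR → queue [UY, QX, AY, QU, CZ, UG, PL, KR]
Visit UY; enqueue DU, ZD, ZH → queue [QX, AY, QU, CZ, UG, PL, KR, DU, ZD, ZH]
Visit QX → queue [AY, QU, CZ, UG, PL, KR, DU, ZD, ZH]
Visit AY → queue [QU, CZ, UG, PL, KR, DU, ZD, ZH]
Visit QU → queue [CZ, UG, PL, KR, DU, ZD, ZH]
Visit CZ; enqueue ID → queue [UG, PL, KR, DU, ZD, ZH, ID]
Visit UG → queue [PL, KR, DU, ZD, ZH, ID]
Visit PL → queue [KR, DU, ZD, ZH, ID]
Visit KR → queue [DU, ZD, ZH, ID]
Visit DU → queue [ZD, ZH, ID]
Visit ZD → queue [ZH, ID]
Visit ZH → queue [ID]
Visit ID → queue []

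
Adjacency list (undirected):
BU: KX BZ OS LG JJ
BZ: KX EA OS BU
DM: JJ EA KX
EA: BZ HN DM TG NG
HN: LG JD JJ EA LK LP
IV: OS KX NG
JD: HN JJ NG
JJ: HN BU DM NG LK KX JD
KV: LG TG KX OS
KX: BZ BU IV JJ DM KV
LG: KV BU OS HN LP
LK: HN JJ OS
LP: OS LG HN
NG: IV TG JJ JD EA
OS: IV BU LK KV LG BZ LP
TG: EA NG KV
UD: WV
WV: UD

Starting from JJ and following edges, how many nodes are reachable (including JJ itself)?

16

BFS from JJ visits: JJ, NG, LK, KX, JD, HN, DM, BU, TG, IV, EA, OS, KV, BZ, LP, LG
Reachable nodes: 16 of 18 total.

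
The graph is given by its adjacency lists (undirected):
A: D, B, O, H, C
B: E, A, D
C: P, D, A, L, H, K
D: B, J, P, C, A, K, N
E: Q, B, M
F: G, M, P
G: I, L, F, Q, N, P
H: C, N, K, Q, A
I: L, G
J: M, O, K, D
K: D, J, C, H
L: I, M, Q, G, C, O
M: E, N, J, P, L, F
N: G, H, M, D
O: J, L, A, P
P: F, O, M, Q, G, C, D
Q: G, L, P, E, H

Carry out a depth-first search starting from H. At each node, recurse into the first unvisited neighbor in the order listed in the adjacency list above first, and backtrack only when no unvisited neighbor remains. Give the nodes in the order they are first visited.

Visit H
H → C
C → P
P → F
F → G
G → I
I → L
L → M
M → E
E → Q
E → B
B → A
A → D
D → J
J → O
J → K
D → N

H → C → P → F → G → I → L → M → E → Q → B → A → D → J → O → K → N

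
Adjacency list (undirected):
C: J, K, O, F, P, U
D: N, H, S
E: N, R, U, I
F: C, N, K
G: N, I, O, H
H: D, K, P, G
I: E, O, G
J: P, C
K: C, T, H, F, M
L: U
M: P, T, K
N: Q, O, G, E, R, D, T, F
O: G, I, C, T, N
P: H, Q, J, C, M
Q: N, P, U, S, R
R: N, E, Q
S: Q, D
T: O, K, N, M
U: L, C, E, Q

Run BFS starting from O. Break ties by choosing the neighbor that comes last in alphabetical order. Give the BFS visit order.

Visit O; enqueue T, N, I, G, C → queue [T, N, I, G, C]
Visit T; enqueue M, K → queue [N, I, G, C, M, K]
Visit N; enqueue R, Q, F, E, D → queue [I, G, C, M, K, R, Q, F, E, D]
Visit I → queue [G, C, M, K, R, Q, F, E, D]
Visit G; enqueue H → queue [C, M, K, R, Q, F, E, D, H]
Visit C; enqueue U, P, J → queue [M, K, R, Q, F, E, D, H, U, P, J]
Visit M → queue [K, R, Q, F, E, D, H, U, P, J]
Visit K → queue [R, Q, F, E, D, H, U, P, J]
Visit R → queue [Q, F, E, D, H, U, P, J]
Visit Q; enqueue S → queue [F, E, D, H, U, P, J, S]
Visit F → queue [E, D, H, U, P, J, S]
Visit E → queue [D, H, U, P, J, S]
Visit D → queue [H, U, P, J, S]
Visit H → queue [U, P, J, S]
Visit U; enqueue L → queue [P, J, S, L]
Visit P → queue [J, S, L]
Visit J → queue [S, L]
Visit S → queue [L]
Visit L → queue []

O T N I G C M K R Q F E D H U P J S L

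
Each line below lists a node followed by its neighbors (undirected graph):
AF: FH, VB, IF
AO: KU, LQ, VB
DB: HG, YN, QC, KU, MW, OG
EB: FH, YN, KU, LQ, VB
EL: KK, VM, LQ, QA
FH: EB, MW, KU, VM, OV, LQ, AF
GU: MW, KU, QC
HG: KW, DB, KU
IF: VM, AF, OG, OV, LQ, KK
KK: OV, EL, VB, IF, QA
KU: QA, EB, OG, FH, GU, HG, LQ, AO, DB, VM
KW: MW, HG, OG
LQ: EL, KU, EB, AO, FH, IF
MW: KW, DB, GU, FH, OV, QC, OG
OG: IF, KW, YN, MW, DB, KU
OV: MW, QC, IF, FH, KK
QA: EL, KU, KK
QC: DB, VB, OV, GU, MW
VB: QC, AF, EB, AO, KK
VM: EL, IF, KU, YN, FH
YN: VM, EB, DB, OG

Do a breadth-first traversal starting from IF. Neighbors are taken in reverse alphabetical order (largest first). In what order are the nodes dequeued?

IF → VM → OV → OG → LQ → KK → AF → YN → KU → FH → EL → QC → MW → KW → DB → EB → AO → VB → QA → HG → GU

Visit IF; enqueue VM, OV, OG, LQ, KK, AF → queue [VM, OV, OG, LQ, KK, AF]
Visit VM; enqueue YN, KU, FH, EL → queue [OV, OG, LQ, KK, AF, YN, KU, FH, EL]
Visit OV; enqueue QC, MW → queue [OG, LQ, KK, AF, YN, KU, FH, EL, QC, MW]
Visit OG; enqueue KW, DB → queue [LQ, KK, AF, YN, KU, FH, EL, QC, MW, KW, DB]
Visit LQ; enqueue EB, AO → queue [KK, AF, YN, KU, FH, EL, QC, MW, KW, DB, EB, AO]
Visit KK; enqueue VB, QA → queue [AF, YN, KU, FH, EL, QC, MW, KW, DB, EB, AO, VB, QA]
Visit AF → queue [YN, KU, FH, EL, QC, MW, KW, DB, EB, AO, VB, QA]
Visit YN → queue [KU, FH, EL, QC, MW, KW, DB, EB, AO, VB, QA]
Visit KU; enqueue HG, GU → queue [FH, EL, QC, MW, KW, DB, EB, AO, VB, QA, HG, GU]
Visit FH → queue [EL, QC, MW, KW, DB, EB, AO, VB, QA, HG, GU]
Visit EL → queue [QC, MW, KW, DB, EB, AO, VB, QA, HG, GU]
Visit QC → queue [MW, KW, DB, EB, AO, VB, QA, HG, GU]
Visit MW → queue [KW, DB, EB, AO, VB, QA, HG, GU]
Visit KW → queue [DB, EB, AO, VB, QA, HG, GU]
Visit DB → queue [EB, AO, VB, QA, HG, GU]
Visit EB → queue [AO, VB, QA, HG, GU]
Visit AO → queue [VB, QA, HG, GU]
Visit VB → queue [QA, HG, GU]
Visit QA → queue [HG, GU]
Visit HG → queue [GU]
Visit GU → queue []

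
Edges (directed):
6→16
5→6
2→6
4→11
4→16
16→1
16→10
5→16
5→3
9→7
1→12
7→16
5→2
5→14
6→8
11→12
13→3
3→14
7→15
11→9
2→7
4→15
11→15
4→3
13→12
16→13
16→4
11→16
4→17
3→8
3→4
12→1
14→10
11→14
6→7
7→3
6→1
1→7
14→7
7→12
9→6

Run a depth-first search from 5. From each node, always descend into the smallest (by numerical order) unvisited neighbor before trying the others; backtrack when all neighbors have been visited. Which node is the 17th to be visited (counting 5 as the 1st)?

8

Visit 5
5 → 2
2 → 6
6 → 1
1 → 7
7 → 3
3 → 4
4 → 11
11 → 9
11 → 12
11 → 14
14 → 10
11 → 15
11 → 16
16 → 13
4 → 17
3 → 8

Visit order: 5, 2, 6, 1, 7, 3, 4, 11, 9, 12, 14, 10, 15, 16, 13, 17, 8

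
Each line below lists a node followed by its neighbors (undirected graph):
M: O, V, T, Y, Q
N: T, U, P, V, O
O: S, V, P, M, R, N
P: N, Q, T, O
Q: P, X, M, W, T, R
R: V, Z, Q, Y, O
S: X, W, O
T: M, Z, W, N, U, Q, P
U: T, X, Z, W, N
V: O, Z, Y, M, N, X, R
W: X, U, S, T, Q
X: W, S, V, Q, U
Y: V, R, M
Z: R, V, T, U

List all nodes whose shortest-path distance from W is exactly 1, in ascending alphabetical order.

Q, S, T, U, X

Level 0: W
Level 1: Q, S, T, U, X
Level 2: M, N, O, P, R, V, Z
Level 3: Y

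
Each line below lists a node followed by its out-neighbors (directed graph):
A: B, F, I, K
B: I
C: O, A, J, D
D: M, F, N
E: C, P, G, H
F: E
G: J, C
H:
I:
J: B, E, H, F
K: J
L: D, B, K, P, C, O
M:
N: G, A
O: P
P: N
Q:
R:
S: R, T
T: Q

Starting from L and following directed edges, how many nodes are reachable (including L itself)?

16

BFS from L visits: L, D, B, K, P, C, O, M, F, N, I, J, A, E, G, H
Reachable nodes: 16 of 20 total.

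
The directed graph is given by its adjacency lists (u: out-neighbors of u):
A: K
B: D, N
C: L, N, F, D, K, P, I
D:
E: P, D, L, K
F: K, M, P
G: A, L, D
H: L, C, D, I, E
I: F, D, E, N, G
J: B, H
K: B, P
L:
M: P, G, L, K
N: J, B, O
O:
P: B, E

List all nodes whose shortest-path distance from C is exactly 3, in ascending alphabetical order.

Level 0: C
Level 1: D, F, I, K, L, N, P
Level 2: B, E, G, J, M, O
Level 3: A, H

A, H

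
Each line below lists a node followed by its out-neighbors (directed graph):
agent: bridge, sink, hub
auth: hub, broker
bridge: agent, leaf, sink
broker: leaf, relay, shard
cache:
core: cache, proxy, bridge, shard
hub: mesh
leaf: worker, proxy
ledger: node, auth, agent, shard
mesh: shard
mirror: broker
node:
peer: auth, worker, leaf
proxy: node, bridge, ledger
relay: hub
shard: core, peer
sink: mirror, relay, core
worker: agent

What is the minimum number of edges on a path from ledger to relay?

Level 0: ledger
Level 1: agent, auth, node, shard
Level 2: bridge, broker, core, hub, peer, sink
Level 3: cache, leaf, mesh, mirror, proxy, relay, worker
relay first appears at level 3.

3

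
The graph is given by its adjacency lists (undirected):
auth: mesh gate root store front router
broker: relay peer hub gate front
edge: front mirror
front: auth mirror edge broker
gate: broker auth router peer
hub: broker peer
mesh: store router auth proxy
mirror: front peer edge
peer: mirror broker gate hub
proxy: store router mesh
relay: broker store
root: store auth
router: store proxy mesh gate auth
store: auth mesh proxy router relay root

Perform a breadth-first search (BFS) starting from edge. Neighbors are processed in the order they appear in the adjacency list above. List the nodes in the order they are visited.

edge → front → mirror → auth → broker → peer → mesh → gate → root → store → router → relay → hub → proxy

Visit edge; enqueue front, mirror → queue [front, mirror]
Visit front; enqueue auth, broker → queue [mirror, auth, broker]
Visit mirror; enqueue peer → queue [auth, broker, peer]
Visit auth; enqueue mesh, gate, root, store, router → queue [broker, peer, mesh, gate, root, store, router]
Visit broker; enqueue relay, hub → queue [peer, mesh, gate, root, store, router, relay, hub]
Visit peer → queue [mesh, gate, root, store, router, relay, hub]
Visit mesh; enqueue proxy → queue [gate, root, store, router, relay, hub, proxy]
Visit gate → queue [root, store, router, relay, hub, proxy]
Visit root → queue [store, router, relay, hub, proxy]
Visit store → queue [router, relay, hub, proxy]
Visit router → queue [relay, hub, proxy]
Visit relay → queue [hub, proxy]
Visit hub → queue [proxy]
Visit proxy → queue []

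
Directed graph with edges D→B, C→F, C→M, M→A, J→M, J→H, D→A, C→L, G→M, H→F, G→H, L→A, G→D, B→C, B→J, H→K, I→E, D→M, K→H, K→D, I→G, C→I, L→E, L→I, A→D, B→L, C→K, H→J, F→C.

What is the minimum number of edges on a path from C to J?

Level 0: C
Level 1: F, I, K, L, M
Level 2: A, D, E, G, H
Level 3: B, J
J first appears at level 3.

3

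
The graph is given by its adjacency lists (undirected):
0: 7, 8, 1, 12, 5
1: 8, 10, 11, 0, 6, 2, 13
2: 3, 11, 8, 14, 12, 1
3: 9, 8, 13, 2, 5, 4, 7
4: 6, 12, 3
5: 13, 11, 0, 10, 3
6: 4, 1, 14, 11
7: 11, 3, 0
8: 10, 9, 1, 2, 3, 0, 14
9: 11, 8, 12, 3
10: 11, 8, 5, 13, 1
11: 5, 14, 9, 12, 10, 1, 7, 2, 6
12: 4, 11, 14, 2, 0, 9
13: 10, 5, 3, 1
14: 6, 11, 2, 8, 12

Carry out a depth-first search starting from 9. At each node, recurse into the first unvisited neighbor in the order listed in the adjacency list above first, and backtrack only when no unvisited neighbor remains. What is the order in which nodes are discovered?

9 11 5 13 10 8 1 0 7 3 2 14 6 4 12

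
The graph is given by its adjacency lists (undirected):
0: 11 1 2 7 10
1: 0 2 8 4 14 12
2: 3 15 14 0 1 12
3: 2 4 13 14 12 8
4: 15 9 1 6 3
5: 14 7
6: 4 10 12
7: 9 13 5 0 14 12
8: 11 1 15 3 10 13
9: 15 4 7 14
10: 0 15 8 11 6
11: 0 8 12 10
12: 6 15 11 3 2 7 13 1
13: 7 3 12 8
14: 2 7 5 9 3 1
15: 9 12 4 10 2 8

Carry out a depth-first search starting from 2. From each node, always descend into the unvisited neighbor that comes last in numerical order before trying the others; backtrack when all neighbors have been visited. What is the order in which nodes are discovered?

2 15 12 13 8 11 10 6 4 9 14 7 5 0 1 3

Visit 2
2 → 15
15 → 12
12 → 13
13 → 8
8 → 11
11 → 10
10 → 6
6 → 4
4 → 9
9 → 14
14 → 7
7 → 5
7 → 0
0 → 1
14 → 3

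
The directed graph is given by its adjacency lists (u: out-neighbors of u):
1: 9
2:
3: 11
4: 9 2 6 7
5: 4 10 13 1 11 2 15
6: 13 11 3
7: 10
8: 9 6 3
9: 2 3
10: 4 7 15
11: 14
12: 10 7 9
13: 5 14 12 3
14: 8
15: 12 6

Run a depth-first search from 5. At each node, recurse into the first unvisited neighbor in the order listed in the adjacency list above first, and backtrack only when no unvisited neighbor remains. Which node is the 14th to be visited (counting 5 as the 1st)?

15

Visit 5
5 → 4
4 → 9
9 → 2
9 → 3
3 → 11
11 → 14
14 → 8
8 → 6
6 → 13
13 → 12
12 → 10
10 → 7
10 → 15
5 → 1

Visit order: 5, 4, 9, 2, 3, 11, 14, 8, 6, 13, 12, 10, 7, 15, 1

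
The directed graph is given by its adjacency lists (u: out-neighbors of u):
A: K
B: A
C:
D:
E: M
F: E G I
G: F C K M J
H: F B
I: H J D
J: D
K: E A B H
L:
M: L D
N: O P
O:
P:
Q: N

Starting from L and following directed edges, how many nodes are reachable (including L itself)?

BFS from L visits: L
Reachable nodes: 1 of 17 total.

1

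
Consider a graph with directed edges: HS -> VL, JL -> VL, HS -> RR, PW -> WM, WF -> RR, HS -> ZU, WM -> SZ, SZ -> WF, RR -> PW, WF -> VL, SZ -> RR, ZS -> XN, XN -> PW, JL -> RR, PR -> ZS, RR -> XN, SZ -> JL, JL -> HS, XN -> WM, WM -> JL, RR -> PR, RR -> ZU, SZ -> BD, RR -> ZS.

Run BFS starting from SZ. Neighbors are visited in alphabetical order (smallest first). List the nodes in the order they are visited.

SZ, BD, JL, RR, WF, HS, VL, PR, PW, XN, ZS, ZU, WM

Visit SZ; enqueue BD, JL, RR, WF → queue [BD, JL, RR, WF]
Visit BD → queue [JL, RR, WF]
Visit JL; enqueue HS, VL → queue [RR, WF, HS, VL]
Visit RR; enqueue PR, PW, XN, ZS, ZU → queue [WF, HS, VL, PR, PW, XN, ZS, ZU]
Visit WF → queue [HS, VL, PR, PW, XN, ZS, ZU]
Visit HS → queue [VL, PR, PW, XN, ZS, ZU]
Visit VL → queue [PR, PW, XN, ZS, ZU]
Visit PR → queue [PW, XN, ZS, ZU]
Visit PW; enqueue WM → queue [XN, ZS, ZU, WM]
Visit XN → queue [ZS, ZU, WM]
Visit ZS → queue [ZU, WM]
Visit ZU → queue [WM]
Visit WM → queue []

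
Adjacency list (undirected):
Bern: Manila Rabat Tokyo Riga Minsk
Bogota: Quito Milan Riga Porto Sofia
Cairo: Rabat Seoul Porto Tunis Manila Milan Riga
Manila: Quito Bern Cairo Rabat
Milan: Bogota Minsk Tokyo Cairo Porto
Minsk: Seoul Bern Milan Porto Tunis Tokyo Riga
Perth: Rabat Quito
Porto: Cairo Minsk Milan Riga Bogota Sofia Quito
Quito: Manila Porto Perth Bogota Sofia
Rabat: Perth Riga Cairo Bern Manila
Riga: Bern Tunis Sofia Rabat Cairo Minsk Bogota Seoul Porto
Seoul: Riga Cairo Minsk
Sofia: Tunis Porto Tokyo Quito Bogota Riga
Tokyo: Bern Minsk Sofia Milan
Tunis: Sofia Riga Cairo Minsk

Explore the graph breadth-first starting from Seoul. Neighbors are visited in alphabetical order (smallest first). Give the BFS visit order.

Visit Seoul; enqueue Cairo, Minsk, Riga → queue [Cairo, Minsk, Riga]
Visit Cairo; enqueue Manila, Milan, Porto, Rabat, Tunis → queue [Minsk, Riga, Manila, Milan, Porto, Rabat, Tunis]
Visit Minsk; enqueue Bern, Tokyo → queue [Riga, Manila, Milan, Porto, Rabat, Tunis, Bern, Tokyo]
Visit Riga; enqueue Bogota, Sofia → queue [Manila, Milan, Porto, Rabat, Tunis, Bern, Tokyo, Bogota, Sofia]
Visit Manila; enqueue Quito → queue [Milan, Porto, Rabat, Tunis, Bern, Tokyo, Bogota, Sofia, Quito]
Visit Milan → queue [Porto, Rabat, Tunis, Bern, Tokyo, Bogota, Sofia, Quito]
Visit Porto → queue [Rabat, Tunis, Bern, Tokyo, Bogota, Sofia, Quito]
Visit Rabat; enqueue Perth → queue [Tunis, Bern, Tokyo, Bogota, Sofia, Quito, Perth]
Visit Tunis → queue [Bern, Tokyo, Bogota, Sofia, Quito, Perth]
Visit Bern → queue [Tokyo, Bogota, Sofia, Quito, Perth]
Visit Tokyo → queue [Bogota, Sofia, Quito, Perth]
Visit Bogota → queue [Sofia, Quito, Perth]
Visit Sofia → queue [Quito, Perth]
Visit Quito → queue [Perth]
Visit Perth → queue []

Seoul, Cairo, Minsk, Riga, Manila, Milan, Porto, Rabat, Tunis, Bern, Tokyo, Bogota, Sofia, Quito, Perth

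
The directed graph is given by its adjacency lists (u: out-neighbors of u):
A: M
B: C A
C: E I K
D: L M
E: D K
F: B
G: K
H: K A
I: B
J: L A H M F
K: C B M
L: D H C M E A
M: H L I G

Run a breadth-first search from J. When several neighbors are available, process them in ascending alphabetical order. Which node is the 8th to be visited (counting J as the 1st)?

K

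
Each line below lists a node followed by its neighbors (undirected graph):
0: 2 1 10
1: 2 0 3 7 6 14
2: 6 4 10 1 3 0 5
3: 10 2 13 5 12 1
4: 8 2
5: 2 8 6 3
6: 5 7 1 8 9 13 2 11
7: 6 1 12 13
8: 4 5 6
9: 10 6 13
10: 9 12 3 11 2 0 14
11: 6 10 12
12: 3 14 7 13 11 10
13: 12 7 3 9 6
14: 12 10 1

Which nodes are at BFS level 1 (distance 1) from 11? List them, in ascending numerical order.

6, 10, 12

Level 0: 11
Level 1: 6, 10, 12
Level 2: 0, 1, 2, 3, 5, 7, 8, 9, 13, 14
Level 3: 4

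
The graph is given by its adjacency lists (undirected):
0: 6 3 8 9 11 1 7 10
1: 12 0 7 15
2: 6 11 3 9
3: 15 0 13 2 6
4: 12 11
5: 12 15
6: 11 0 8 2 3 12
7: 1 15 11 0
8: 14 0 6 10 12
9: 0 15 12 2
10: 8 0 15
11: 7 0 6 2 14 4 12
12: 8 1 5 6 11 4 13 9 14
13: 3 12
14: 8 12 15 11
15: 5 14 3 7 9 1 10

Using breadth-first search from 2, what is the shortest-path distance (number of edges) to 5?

3

Level 0: 2
Level 1: 3, 6, 9, 11
Level 2: 0, 4, 7, 8, 12, 13, 14, 15
Level 3: 1, 5, 10
5 first appears at level 3.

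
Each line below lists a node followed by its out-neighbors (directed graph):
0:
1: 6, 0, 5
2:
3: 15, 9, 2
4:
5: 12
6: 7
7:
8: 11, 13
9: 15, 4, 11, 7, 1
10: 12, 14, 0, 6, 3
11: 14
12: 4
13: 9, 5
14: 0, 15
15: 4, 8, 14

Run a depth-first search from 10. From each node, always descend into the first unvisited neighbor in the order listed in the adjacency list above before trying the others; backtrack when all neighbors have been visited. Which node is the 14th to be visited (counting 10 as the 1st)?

5

Visit 10
10 → 12
12 → 4
10 → 14
14 → 0
14 → 15
15 → 8
8 → 11
8 → 13
13 → 9
9 → 7
9 → 1
1 → 6
1 → 5
10 → 3
3 → 2

Visit order: 10, 12, 4, 14, 0, 15, 8, 11, 13, 9, 7, 1, 6, 5, 3, 2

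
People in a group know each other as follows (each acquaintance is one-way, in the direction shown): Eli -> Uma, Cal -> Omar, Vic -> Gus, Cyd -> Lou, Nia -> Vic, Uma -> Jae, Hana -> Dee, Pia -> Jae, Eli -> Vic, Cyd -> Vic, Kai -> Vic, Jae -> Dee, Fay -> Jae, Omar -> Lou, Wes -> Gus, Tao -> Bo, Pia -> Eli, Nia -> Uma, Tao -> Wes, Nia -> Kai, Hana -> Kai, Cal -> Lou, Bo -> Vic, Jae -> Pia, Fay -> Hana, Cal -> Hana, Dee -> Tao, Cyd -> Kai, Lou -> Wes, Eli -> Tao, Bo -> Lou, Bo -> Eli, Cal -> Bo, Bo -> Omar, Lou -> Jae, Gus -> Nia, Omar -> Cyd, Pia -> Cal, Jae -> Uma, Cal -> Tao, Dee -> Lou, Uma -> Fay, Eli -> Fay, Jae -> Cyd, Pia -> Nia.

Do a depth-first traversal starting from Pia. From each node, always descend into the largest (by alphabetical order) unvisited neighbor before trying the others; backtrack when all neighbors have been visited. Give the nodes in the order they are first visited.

Pia, Nia, Vic, Gus, Uma, Jae, Dee, Tao, Wes, Bo, Omar, Lou, Cyd, Kai, Eli, Fay, Hana, Cal

Visit Pia
Pia → Nia
Nia → Vic
Vic → Gus
Nia → Uma
Uma → Jae
Jae → Dee
Dee → Tao
Tao → Wes
Tao → Bo
Bo → Omar
Omar → Lou
Omar → Cyd
Cyd → Kai
Bo → Eli
Eli → Fay
Fay → Hana
Pia → Cal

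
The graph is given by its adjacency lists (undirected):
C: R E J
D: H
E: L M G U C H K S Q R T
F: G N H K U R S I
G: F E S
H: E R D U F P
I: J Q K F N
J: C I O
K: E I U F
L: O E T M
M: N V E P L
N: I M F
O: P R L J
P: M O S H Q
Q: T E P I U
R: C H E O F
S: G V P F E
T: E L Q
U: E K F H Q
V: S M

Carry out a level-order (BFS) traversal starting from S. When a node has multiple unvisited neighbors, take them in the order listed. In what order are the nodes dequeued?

Visit S; enqueue G, V, P, F, E → queue [G, V, P, F, E]
Visit G → queue [V, P, F, E]
Visit V; enqueue M → queue [P, F, E, M]
Visit P; enqueue O, H, Q → queue [F, E, M, O, H, Q]
Visit F; enqueue N, K, U, R, I → queue [E, M, O, H, Q, N, K, U, R, I]
Visit E; enqueue L, C, T → queue [M, O, H, Q, N, K, U, R, I, L, C, T]
Visit M → queue [O, H, Q, N, K, U, R, I, L, C, T]
Visit O; enqueue J → queue [H, Q, N, K, U, R, I, L, C, T, J]
Visit H; enqueue D → queue [Q, N, K, U, R, I, L, C, T, J, D]
Visit Q → queue [N, K, U, R, I, L, C, T, J, D]
Visit N → queue [K, U, R, I, L, C, T, J, D]
Visit K → queue [U, R, I, L, C, T, J, D]
Visit U → queue [R, I, L, C, T, J, D]
Visit R → queue [I, L, C, T, J, D]
Visit I → queue [L, C, T, J, D]
Visit L → queue [C, T, J, D]
Visit C → queue [T, J, D]
Visit T → queue [J, D]
Visit J → queue [D]
Visit D → queue []

S, G, V, P, F, E, M, O, H, Q, N, K, U, R, I, L, C, T, J, D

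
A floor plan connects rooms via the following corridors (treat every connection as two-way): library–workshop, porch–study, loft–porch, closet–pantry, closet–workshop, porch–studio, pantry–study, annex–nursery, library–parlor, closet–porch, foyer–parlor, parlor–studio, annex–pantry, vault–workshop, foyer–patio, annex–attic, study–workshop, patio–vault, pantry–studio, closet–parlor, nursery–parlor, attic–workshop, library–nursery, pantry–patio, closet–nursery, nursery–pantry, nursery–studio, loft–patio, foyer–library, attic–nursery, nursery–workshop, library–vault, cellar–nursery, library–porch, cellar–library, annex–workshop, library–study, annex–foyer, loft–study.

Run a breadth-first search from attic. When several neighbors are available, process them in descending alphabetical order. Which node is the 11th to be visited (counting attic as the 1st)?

Visit attic; enqueue workshop, nursery, annex → queue [workshop, nursery, annex]
Visit workshop; enqueue vault, study, library, closet → queue [nursery, annex, vault, study, library, closet]
Visit nursery; enqueue studio, parlor, pantry, cellar → queue [annex, vault, study, library, closet, studio, parlor, pantry, cellar]
Visit annex; enqueue foyer → queue [vault, study, library, closet, studio, parlor, pantry, cellar, foyer]
Visit vault; enqueue patio → queue [study, library, closet, studio, parlor, pantry, cellar, foyer, patio]
Visit study; enqueue porch, loft → queue [library, closet, studio, parlor, pantry, cellar, foyer, patio, porch, loft]
Visit library → queue [closet, studio, parlor, pantry, cellar, foyer, patio, porch, loft]
Visit closet → queue [studio, parlor, pantry, cellar, foyer, patio, porch, loft]
Visit studio → queue [parlor, pantry, cellar, foyer, patio, porch, loft]
Visit parlor → queue [pantry, cellar, foyer, patio, porch, loft]
Visit pantry → queue [cellar, foyer, patio, porch, loft]
Visit cellar → queue [foyer, patio, porch, loft]
Visit foyer → queue [patio, porch, loft]
Visit patio → queue [porch, loft]
Visit porch → queue [loft]
Visit loft → queue []

Visit order: attic, workshop, nursery, annex, vault, study, library, closet, studio, parlor, pantry, cellar, foyer, patio, porch, loft

pantry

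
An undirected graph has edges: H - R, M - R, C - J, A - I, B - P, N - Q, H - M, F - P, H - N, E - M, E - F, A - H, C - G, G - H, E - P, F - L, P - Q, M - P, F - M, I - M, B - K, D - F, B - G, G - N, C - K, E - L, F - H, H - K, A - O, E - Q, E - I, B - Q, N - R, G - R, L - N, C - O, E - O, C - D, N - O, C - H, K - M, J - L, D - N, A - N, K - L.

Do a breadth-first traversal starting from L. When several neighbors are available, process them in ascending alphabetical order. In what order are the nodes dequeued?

L -> E -> F -> J -> K -> N -> I -> M -> O -> P -> Q -> D -> H -> C -> B -> A -> G -> R

Visit L; enqueue E, F, J, K, N → queue [E, F, J, K, N]
Visit E; enqueue I, M, O, P, Q → queue [F, J, K, N, I, M, O, P, Q]
Visit F; enqueue D, H → queue [J, K, N, I, M, O, P, Q, D, H]
Visit J; enqueue C → queue [K, N, I, M, O, P, Q, D, H, C]
Visit K; enqueue B → queue [N, I, M, O, P, Q, D, H, C, B]
Visit N; enqueue A, G, R → queue [I, M, O, P, Q, D, H, C, B, A, G, R]
Visit I → queue [M, O, P, Q, D, H, C, B, A, G, R]
Visit M → queue [O, P, Q, D, H, C, B, A, G, R]
Visit O → queue [P, Q, D, H, C, B, A, G, R]
Visit P → queue [Q, D, H, C, B, A, G, R]
Visit Q → queue [D, H, C, B, A, G, R]
Visit D → queue [H, C, B, A, G, R]
Visit H → queue [C, B, A, G, R]
Visit C → queue [B, A, G, R]
Visit B → queue [A, G, R]
Visit A → queue [G, R]
Visit G → queue [R]
Visit R → queue []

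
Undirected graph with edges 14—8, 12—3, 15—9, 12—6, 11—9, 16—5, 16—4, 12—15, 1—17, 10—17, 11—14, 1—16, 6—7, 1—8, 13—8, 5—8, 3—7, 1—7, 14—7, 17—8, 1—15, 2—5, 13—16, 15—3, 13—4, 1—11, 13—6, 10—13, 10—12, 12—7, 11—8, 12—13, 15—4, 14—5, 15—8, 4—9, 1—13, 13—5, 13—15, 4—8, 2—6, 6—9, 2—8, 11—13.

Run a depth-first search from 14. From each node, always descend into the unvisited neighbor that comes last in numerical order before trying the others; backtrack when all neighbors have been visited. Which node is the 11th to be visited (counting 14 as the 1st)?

Visit 14
14 → 11
11 → 13
13 → 16
16 → 5
5 → 8
8 → 17
17 → 10
10 → 12
12 → 15
15 → 9
9 → 6
6 → 7
7 → 3
7 → 1
6 → 2
9 → 4

Visit order: 14, 11, 13, 16, 5, 8, 17, 10, 12, 15, 9, 6, 7, 3, 1, 2, 4

9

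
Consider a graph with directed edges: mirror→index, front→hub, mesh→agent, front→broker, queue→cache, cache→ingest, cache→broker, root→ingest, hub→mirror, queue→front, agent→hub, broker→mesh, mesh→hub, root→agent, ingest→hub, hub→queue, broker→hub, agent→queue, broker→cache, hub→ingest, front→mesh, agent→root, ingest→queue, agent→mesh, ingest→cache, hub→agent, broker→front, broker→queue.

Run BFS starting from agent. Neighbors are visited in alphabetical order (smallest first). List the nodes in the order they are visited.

agent, hub, mesh, queue, root, ingest, mirror, cache, front, index, broker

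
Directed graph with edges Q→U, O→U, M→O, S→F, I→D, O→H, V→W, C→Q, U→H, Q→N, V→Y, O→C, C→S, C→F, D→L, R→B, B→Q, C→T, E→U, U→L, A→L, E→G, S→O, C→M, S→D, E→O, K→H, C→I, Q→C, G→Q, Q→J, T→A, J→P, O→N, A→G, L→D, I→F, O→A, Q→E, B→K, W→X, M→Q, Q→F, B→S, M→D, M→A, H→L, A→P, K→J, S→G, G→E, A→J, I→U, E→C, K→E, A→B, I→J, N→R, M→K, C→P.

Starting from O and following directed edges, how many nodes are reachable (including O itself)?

21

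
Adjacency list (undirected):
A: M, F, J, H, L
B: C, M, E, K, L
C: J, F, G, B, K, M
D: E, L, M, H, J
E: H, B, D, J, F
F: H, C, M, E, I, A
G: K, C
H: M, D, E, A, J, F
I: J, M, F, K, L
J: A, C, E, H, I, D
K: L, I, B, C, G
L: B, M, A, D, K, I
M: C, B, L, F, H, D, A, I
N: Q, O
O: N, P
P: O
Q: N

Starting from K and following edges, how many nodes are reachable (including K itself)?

13

BFS from K visits: K, L, I, B, C, G, M, A, D, J, F, E, H
Reachable nodes: 13 of 17 total.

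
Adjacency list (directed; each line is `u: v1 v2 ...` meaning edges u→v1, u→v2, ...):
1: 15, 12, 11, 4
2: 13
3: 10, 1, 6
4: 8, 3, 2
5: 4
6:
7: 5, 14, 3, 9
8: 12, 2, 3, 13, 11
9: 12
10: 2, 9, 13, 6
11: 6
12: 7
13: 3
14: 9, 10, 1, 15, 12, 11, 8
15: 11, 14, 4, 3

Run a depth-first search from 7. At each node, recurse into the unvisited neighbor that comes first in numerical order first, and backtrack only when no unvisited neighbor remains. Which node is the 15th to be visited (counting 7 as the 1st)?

5

Visit 7
7 → 3
3 → 1
1 → 4
4 → 2
2 → 13
4 → 8
8 → 11
11 → 6
8 → 12
1 → 15
15 → 14
14 → 9
14 → 10
7 → 5

Visit order: 7, 3, 1, 4, 2, 13, 8, 11, 6, 12, 15, 14, 9, 10, 5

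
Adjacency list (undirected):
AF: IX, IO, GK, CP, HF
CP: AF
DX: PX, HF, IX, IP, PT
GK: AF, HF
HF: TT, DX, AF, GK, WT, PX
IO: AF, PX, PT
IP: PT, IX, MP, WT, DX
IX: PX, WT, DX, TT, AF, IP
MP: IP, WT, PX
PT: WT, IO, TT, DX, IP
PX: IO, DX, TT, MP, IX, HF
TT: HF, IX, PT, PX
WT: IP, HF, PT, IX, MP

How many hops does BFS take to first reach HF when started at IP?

Level 0: IP
Level 1: DX, IX, MP, PT, WT
Level 2: AF, HF, IO, PX, TT
Level 3: CP, GK
HF first appears at level 2.

2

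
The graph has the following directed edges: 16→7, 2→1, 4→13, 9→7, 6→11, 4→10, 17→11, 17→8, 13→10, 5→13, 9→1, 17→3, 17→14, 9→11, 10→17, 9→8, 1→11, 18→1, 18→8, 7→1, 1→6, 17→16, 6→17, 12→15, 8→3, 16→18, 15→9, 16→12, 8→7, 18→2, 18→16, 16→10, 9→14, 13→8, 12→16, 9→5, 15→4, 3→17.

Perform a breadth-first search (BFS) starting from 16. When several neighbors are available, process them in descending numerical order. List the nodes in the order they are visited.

16, 18, 12, 10, 7, 8, 2, 1, 15, 17, 3, 11, 6, 9, 4, 14, 5, 13

Visit 16; enqueue 18, 12, 10, 7 → queue [18, 12, 10, 7]
Visit 18; enqueue 8, 2, 1 → queue [12, 10, 7, 8, 2, 1]
Visit 12; enqueue 15 → queue [10, 7, 8, 2, 1, 15]
Visit 10; enqueue 17 → queue [7, 8, 2, 1, 15, 17]
Visit 7 → queue [8, 2, 1, 15, 17]
Visit 8; enqueue 3 → queue [2, 1, 15, 17, 3]
Visit 2 → queue [1, 15, 17, 3]
Visit 1; enqueue 11, 6 → queue [15, 17, 3, 11, 6]
Visit 15; enqueue 9, 4 → queue [17, 3, 11, 6, 9, 4]
Visit 17; enqueue 14 → queue [3, 11, 6, 9, 4, 14]
Visit 3 → queue [11, 6, 9, 4, 14]
Visit 11 → queue [6, 9, 4, 14]
Visit 6 → queue [9, 4, 14]
Visit 9; enqueue 5 → queue [4, 14, 5]
Visit 4; enqueue 13 → queue [14, 5, 13]
Visit 14 → queue [5, 13]
Visit 5 → queue [13]
Visit 13 → queue []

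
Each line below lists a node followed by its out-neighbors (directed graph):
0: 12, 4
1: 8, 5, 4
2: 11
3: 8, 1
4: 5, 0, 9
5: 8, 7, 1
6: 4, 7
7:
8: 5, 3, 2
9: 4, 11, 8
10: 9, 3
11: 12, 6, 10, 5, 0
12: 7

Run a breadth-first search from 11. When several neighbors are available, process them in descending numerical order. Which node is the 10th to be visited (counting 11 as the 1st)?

4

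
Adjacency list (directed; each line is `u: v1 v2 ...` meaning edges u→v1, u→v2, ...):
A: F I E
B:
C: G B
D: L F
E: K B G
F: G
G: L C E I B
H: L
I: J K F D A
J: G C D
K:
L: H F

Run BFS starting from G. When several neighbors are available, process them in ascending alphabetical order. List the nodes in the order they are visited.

G, B, C, E, I, L, K, A, D, F, J, H

Visit G; enqueue B, C, E, I, L → queue [B, C, E, I, L]
Visit B → queue [C, E, I, L]
Visit C → queue [E, I, L]
Visit E; enqueue K → queue [I, L, K]
Visit I; enqueue A, D, F, J → queue [L, K, A, D, F, J]
Visit L; enqueue H → queue [K, A, D, F, J, H]
Visit K → queue [A, D, F, J, H]
Visit A → queue [D, F, J, H]
Visit D → queue [F, J, H]
Visit F → queue [J, H]
Visit J → queue [H]
Visit H → queue []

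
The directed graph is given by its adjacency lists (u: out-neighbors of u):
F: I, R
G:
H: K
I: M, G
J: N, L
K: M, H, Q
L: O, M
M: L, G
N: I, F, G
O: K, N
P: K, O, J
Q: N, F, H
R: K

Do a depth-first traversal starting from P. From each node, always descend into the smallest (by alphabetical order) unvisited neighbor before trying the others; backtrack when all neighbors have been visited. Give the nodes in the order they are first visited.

Visit P
P → J
J → L
L → M
M → G
L → O
O → K
K → H
K → Q
Q → F
F → I
F → R
Q → N

P -> J -> L -> M -> G -> O -> K -> H -> Q -> F -> I -> R -> N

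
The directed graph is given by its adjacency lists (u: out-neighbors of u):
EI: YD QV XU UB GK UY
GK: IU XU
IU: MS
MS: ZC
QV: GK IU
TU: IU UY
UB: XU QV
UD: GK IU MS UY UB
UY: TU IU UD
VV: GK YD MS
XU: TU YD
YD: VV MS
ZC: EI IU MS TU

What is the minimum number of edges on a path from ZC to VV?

Level 0: ZC
Level 1: EI, IU, MS, TU
Level 2: GK, QV, UB, UY, XU, YD
Level 3: UD, VV
VV first appears at level 3.

3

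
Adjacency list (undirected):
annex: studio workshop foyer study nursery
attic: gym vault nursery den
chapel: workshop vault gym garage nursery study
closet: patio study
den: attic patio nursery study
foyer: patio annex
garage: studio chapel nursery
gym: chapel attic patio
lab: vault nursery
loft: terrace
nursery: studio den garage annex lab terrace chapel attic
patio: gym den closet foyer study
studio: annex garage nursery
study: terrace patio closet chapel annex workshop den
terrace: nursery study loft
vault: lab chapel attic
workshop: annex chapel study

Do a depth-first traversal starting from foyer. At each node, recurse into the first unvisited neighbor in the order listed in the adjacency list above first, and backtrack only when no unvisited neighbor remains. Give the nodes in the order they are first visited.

Visit foyer
foyer → patio
patio → gym
gym → chapel
chapel → workshop
workshop → annex
annex → studio
studio → garage
garage → nursery
nursery → den
den → attic
attic → vault
vault → lab
den → study
study → terrace
terrace → loft
study → closet

foyer patio gym chapel workshop annex studio garage nursery den attic vault lab study terrace loft closet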